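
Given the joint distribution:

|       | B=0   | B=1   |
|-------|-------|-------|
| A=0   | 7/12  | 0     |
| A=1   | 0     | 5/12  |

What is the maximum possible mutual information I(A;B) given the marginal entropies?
The upper bound on mutual information is I(A;B) ≤ min(H(A), H(B)).

Marginal P(A) (row sums):
  P(A=0) = 7/12 + 0 = 7/12
  P(A=1) = 0 + 5/12 = 5/12
Marginal P(B) (column sums):
  P(B=0) = 7/12 + 0 = 7/12
  P(B=1) = 0 + 5/12 = 5/12

H(A) = -[(7/12)·log₂(7/12) + (5/12)·log₂(5/12)]
  = 0.4536 + 0.5263
  = 0.9799 bits
H(B) = -[(7/12)·log₂(7/12) + (5/12)·log₂(5/12)]
  = 0.4536 + 0.5263
  = 0.9799 bits

Maximum possible I(A;B) = min(0.9799, 0.9799) = 0.9799 bits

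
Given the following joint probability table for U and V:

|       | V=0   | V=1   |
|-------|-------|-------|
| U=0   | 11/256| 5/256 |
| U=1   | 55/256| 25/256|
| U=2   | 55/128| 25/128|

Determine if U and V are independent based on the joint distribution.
Marginal P(U) (row sums):
  P(U=0) = 11/256 + 5/256 = 1/16
  P(U=1) = 55/256 + 25/256 = 5/16
  P(U=2) = 55/128 + 25/128 = 5/8
Marginal P(V) (column sums):
  P(V=0) = 11/256 + 55/256 + 55/128 = 11/16
  P(V=1) = 5/256 + 25/256 + 25/128 = 5/16

U and V are independent iff P(U=i,V=j) = P(U=i)·P(V=j) for every cell.
  P(U=0)·P(V=0) = 1/16 × 11/16 = 11/256 = P(U=0,V=0) ✓
  P(U=0)·P(V=1) = 1/16 × 5/16 = 5/256 = P(U=0,V=1) ✓
  P(U=1)·P(V=0) = 5/16 × 11/16 = 55/256 = P(U=1,V=0) ✓
  P(U=1)·P(V=1) = 5/16 × 5/16 = 25/256 = P(U=1,V=1) ✓
  P(U=2)·P(V=0) = 5/8 × 11/16 = 55/128 = P(U=2,V=0) ✓
  P(U=2)·P(V=1) = 5/8 × 5/16 = 25/128 = P(U=2,V=1) ✓

Yes, U and V are independent: every cell factors, so I(U;V) = 0 bits.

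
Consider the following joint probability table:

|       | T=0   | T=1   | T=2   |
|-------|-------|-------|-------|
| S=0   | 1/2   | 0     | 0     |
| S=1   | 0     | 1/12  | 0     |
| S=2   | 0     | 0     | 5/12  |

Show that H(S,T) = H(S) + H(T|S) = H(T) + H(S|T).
Marginal P(S) (row sums):
  P(S=0) = 1/2 + 0 + 0 = 1/2
  P(S=1) = 0 + 1/12 + 0 = 1/12
  P(S=2) = 0 + 0 + 5/12 = 5/12
Marginal P(T) (column sums):
  P(T=0) = 1/2 + 0 + 0 = 1/2
  P(T=1) = 0 + 1/12 + 0 = 1/12
  P(T=2) = 0 + 0 + 5/12 = 5/12

Decomposition 1: H(S) + H(T|S)
H(S) = -[(1/2)·log₂(1/2) + (1/12)·log₂(1/12) + (5/12)·log₂(5/12)]
  = 0.5000 + 0.2987 + 0.5263
  = 1.3250 bits
H(T|S) = -Σ P(S,T)·log₂ P(T|S), where P(T|S) = P(S,T) / P(S)
  (cells with P(S,T) = 0 contribute 0)
  (S=0,T=0): P(T|S) = (1/2)/(1/2) = 1;  -(1/2)·log₂(1) = 0.0000
  (S=1,T=1): P(T|S) = (1/12)/(1/12) = 1;  -(1/12)·log₂(1) = 0.0000
  (S=2,T=2): P(T|S) = (5/12)/(5/12) = 1;  -(5/12)·log₂(1) = 0.0000
H(T|S) = 0.0000 + 0.0000 + 0.0000
  = 0.0000 bits
H(S) + H(T|S) = 1.3250 + 0.0000 = 1.3250 bits

Decomposition 2: H(T) + H(S|T)
H(T) = -[(1/2)·log₂(1/2) + (1/12)·log₂(1/12) + (5/12)·log₂(5/12)]
  = 0.5000 + 0.2987 + 0.5263
  = 1.3250 bits
H(S|T) = -Σ P(S,T)·log₂ P(S|T), where P(S|T) = P(S,T) / P(T)
  (cells with P(S,T) = 0 contribute 0)
  (S=0,T=0): P(S|T) = (1/2)/(1/2) = 1;  -(1/2)·log₂(1) = 0.0000
  (S=1,T=1): P(S|T) = (1/12)/(1/12) = 1;  -(1/12)·log₂(1) = 0.0000
  (S=2,T=2): P(S|T) = (5/12)/(5/12) = 1;  -(5/12)·log₂(1) = 0.0000
H(S|T) = 0.0000 + 0.0000 + 0.0000
  = 0.0000 bits
H(T) + H(S|T) = 1.3250 + 0.0000 = 1.3250 bits

Direct computation of the joint entropy:
H(S,T) = -[(1/2)·log₂(1/2) + (1/12)·log₂(1/12) + (5/12)·log₂(5/12)]
  = 0.5000 + 0.2987 + 0.5263
  = 1.3250 bits

All three agree: H(S,T) = 1.3250 bits ✓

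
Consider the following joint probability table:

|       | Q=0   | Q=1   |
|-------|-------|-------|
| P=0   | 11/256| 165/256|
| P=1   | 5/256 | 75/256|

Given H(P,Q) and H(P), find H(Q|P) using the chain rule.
From the chain rule: H(P,Q) = H(P) + H(Q|P)
Therefore: H(Q|P) = H(P,Q) - H(P)

H(P,Q) = -[(11/256)·log₂(11/256) + (165/256)·log₂(165/256) + (5/256)·log₂(5/256) + (75/256)·log₂(75/256)]
  = 0.1951 + 0.4084 + 0.1109 + 0.5189
  = 1.2333 bits
Marginal P(P) (row sums):
  P(P=0) = 11/256 + 165/256 = 11/16
  P(P=1) = 5/256 + 75/256 = 5/16
H(P) = -[(11/16)·log₂(11/16) + (5/16)·log₂(5/16)]
  = 0.3716 + 0.5244
  = 0.8960 bits

H(Q|P) = 1.2333 - 0.8960 = 0.3373 bits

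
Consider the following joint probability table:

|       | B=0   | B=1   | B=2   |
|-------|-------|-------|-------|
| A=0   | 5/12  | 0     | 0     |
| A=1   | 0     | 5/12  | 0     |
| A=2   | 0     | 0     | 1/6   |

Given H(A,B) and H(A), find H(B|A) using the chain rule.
From the chain rule: H(A,B) = H(A) + H(B|A)
Therefore: H(B|A) = H(A,B) - H(A)

H(A,B) = -[(5/12)·log₂(5/12) + (5/12)·log₂(5/12) + (1/6)·log₂(1/6)]
  = 0.5263 + 0.5263 + 0.4308
  = 1.4834 bits
Marginal P(A) (row sums):
  P(A=0) = 5/12 + 0 + 0 = 5/12
  P(A=1) = 0 + 5/12 + 0 = 5/12
  P(A=2) = 0 + 0 + 1/6 = 1/6
H(A) = -[(5/12)·log₂(5/12) + (5/12)·log₂(5/12) + (1/6)·log₂(1/6)]
  = 0.5263 + 0.5263 + 0.4308
  = 1.4834 bits

H(B|A) = 1.4834 - 1.4834 = 0.0000 bits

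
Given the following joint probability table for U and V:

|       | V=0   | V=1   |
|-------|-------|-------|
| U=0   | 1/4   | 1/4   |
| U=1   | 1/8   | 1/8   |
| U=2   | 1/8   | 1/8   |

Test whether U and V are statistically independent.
Marginal P(U) (row sums):
  P(U=0) = 1/4 + 1/4 = 1/2
  P(U=1) = 1/8 + 1/8 = 1/4
  P(U=2) = 1/8 + 1/8 = 1/4
Marginal P(V) (column sums):
  P(V=0) = 1/4 + 1/8 + 1/8 = 1/2
  P(V=1) = 1/4 + 1/8 + 1/8 = 1/2

U and V are independent iff P(U=i,V=j) = P(U=i)·P(V=j) for every cell.
  P(U=0)·P(V=0) = 1/2 × 1/2 = 1/4 = P(U=0,V=0) ✓
  P(U=0)·P(V=1) = 1/2 × 1/2 = 1/4 = P(U=0,V=1) ✓
  P(U=1)·P(V=0) = 1/4 × 1/2 = 1/8 = P(U=1,V=0) ✓
  P(U=1)·P(V=1) = 1/4 × 1/2 = 1/8 = P(U=1,V=1) ✓
  P(U=2)·P(V=0) = 1/4 × 1/2 = 1/8 = P(U=2,V=0) ✓
  P(U=2)·P(V=1) = 1/4 × 1/2 = 1/8 = P(U=2,V=1) ✓

Yes, U and V are independent: every cell factors, so I(U;V) = 0 bits.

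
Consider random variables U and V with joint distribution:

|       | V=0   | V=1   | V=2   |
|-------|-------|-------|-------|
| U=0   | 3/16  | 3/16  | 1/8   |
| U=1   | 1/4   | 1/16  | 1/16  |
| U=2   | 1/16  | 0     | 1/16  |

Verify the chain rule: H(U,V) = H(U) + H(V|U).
Left side:
H(U,V) = -[(3/16)·log₂(3/16) + (3/16)·log₂(3/16) + (1/8)·log₂(1/8) + (1/4)·log₂(1/4) + (1/16)·log₂(1/16) + (1/16)·log₂(1/16) + (1/16)·log₂(1/16) + (1/16)·log₂(1/16)]
  = 0.4528 + 0.4528 + 0.3750 + 0.5000 + 0.2500 + 0.2500 + 0.2500 + 0.2500
  = 2.7806 bits

Right side:
Marginal P(U) (row sums):
  P(U=0) = 3/16 + 3/16 + 1/8 = 1/2
  P(U=1) = 1/4 + 1/16 + 1/16 = 3/8
  P(U=2) = 1/16 + 0 + 1/16 = 1/8
H(U) = -[(1/2)·log₂(1/2) + (3/8)·log₂(3/8) + (1/8)·log₂(1/8)]
  = 0.5000 + 0.5306 + 0.3750
  = 1.4056 bits
H(V|U) = -Σ P(U,V)·log₂ P(V|U), where P(V|U) = P(U,V) / P(U)
  (cells with P(U,V) = 0 contribute 0)
  (U=0,V=0): P(V|U) = (3/16)/(1/2) = 3/8;  -(3/16)·log₂(3/8) = 0.2653
  (U=0,V=1): P(V|U) = (3/16)/(1/2) = 3/8;  -(3/16)·log₂(3/8) = 0.2653
  (U=0,V=2): P(V|U) = (1/8)/(1/2) = 1/4;  -(1/8)·log₂(1/4) = 0.2500
  (U=1,V=0): P(V|U) = (1/4)/(3/8) = 2/3;  -(1/4)·log₂(2/3) = 0.1462
  (U=1,V=1): P(V|U) = (1/16)/(3/8) = 1/6;  -(1/16)·log₂(1/6) = 0.1616
  (U=1,V=2): P(V|U) = (1/16)/(3/8) = 1/6;  -(1/16)·log₂(1/6) = 0.1616
  (U=2,V=0): P(V|U) = (1/16)/(1/8) = 1/2;  -(1/16)·log₂(1/2) = 0.0625
  (U=2,V=2): P(V|U) = (1/16)/(1/8) = 1/2;  -(1/16)·log₂(1/2) = 0.0625
H(V|U) = 0.2653 + 0.2653 + 0.2500 + 0.1462 + 0.1616 + 0.1616 + 0.0625 + 0.0625
  = 1.3750 bits
H(U) + H(V|U) = 1.4056 + 1.3750 = 2.7806 bits

Both sides equal 2.7806 bits, so the chain rule holds ✓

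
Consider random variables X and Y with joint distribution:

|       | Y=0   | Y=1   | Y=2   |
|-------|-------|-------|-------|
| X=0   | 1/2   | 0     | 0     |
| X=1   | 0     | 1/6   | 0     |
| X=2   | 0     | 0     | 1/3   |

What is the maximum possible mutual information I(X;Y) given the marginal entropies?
The upper bound on mutual information is I(X;Y) ≤ min(H(X), H(Y)).

Marginal P(X) (row sums):
  P(X=0) = 1/2 + 0 + 0 = 1/2
  P(X=1) = 0 + 1/6 + 0 = 1/6
  P(X=2) = 0 + 0 + 1/3 = 1/3
Marginal P(Y) (column sums):
  P(Y=0) = 1/2 + 0 + 0 = 1/2
  P(Y=1) = 0 + 1/6 + 0 = 1/6
  P(Y=2) = 0 + 0 + 1/3 = 1/3

H(X) = -[(1/2)·log₂(1/2) + (1/6)·log₂(1/6) + (1/3)·log₂(1/3)]
  = 0.5000 + 0.4308 + 0.5283
  = 1.4591 bits
H(Y) = -[(1/2)·log₂(1/2) + (1/6)·log₂(1/6) + (1/3)·log₂(1/3)]
  = 0.5000 + 0.4308 + 0.5283
  = 1.4591 bits

Maximum possible I(X;Y) = min(1.4591, 1.4591) = 1.4591 bits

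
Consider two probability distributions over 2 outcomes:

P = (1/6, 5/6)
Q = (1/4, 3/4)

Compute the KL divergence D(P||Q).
D(P||Q) = Σ P(i) log₂(P(i)/Q(i))
  i=0: (1/6) × log₂((1/6)/(1/4)) = (1/6) × log₂(2/3) = -0.0975
  i=1: (5/6) × log₂((5/6)/(3/4)) = (5/6) × log₂(10/9) = 0.1267
D(P||Q) = -0.0975 + 0.1267
  = 0.0292 bits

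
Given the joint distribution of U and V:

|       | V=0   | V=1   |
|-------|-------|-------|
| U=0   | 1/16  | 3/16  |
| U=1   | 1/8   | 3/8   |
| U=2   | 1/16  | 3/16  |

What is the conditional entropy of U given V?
Marginal P(V) (column sums):
  P(V=0) = 1/16 + 1/8 + 1/16 = 1/4
  P(V=1) = 3/16 + 3/8 + 3/16 = 3/4

H(U|V) = -Σ P(U,V)·log₂ P(U|V), where P(U|V) = P(U,V) / P(V)
  (U=0,V=0): P(U|V) = (1/16)/(1/4) = 1/4;  -(1/16)·log₂(1/4) = 0.1250
  (U=0,V=1): P(U|V) = (3/16)/(3/4) = 1/4;  -(3/16)·log₂(1/4) = 0.3750
  (U=1,V=0): P(U|V) = (1/8)/(1/4) = 1/2;  -(1/8)·log₂(1/2) = 0.1250
  (U=1,V=1): P(U|V) = (3/8)/(3/4) = 1/2;  -(3/8)·log₂(1/2) = 0.3750
  (U=2,V=0): P(U|V) = (1/16)/(1/4) = 1/4;  -(1/16)·log₂(1/4) = 0.1250
  (U=2,V=1): P(U|V) = (3/16)/(3/4) = 1/4;  -(3/16)·log₂(1/4) = 0.3750
H(U|V) = 0.1250 + 0.3750 + 0.1250 + 0.3750 + 0.1250 + 0.3750
  = 1.5000 bits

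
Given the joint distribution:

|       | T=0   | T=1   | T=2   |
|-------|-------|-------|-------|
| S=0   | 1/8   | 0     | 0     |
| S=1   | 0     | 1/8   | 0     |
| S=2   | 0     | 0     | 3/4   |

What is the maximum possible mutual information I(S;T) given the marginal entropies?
The upper bound on mutual information is I(S;T) ≤ min(H(S), H(T)).

Marginal P(S) (row sums):
  P(S=0) = 1/8 + 0 + 0 = 1/8
  P(S=1) = 0 + 1/8 + 0 = 1/8
  P(S=2) = 0 + 0 + 3/4 = 3/4
Marginal P(T) (column sums):
  P(T=0) = 1/8 + 0 + 0 = 1/8
  P(T=1) = 0 + 1/8 + 0 = 1/8
  P(T=2) = 0 + 0 + 3/4 = 3/4

H(S) = -[(1/8)·log₂(1/8) + (1/8)·log₂(1/8) + (3/4)·log₂(3/4)]
  = 0.3750 + 0.3750 + 0.3113
  = 1.0613 bits
H(T) = -[(1/8)·log₂(1/8) + (1/8)·log₂(1/8) + (3/4)·log₂(3/4)]
  = 0.3750 + 0.3750 + 0.3113
  = 1.0613 bits

Maximum possible I(S;T) = min(1.0613, 1.0613) = 1.0613 bits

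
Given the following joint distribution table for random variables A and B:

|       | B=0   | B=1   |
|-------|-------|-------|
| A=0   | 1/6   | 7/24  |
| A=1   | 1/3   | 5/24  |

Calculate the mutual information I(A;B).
Marginal P(A) (row sums):
  P(A=0) = 1/6 + 7/24 = 11/24
  P(A=1) = 1/3 + 5/24 = 13/24
Marginal P(B) (column sums):
  P(B=0) = 1/6 + 1/3 = 1/2
  P(B=1) = 7/24 + 5/24 = 1/2

H(A) = -[(11/24)·log₂(11/24) + (13/24)·log₂(13/24)]
  = 0.5159 + 0.4791
  = 0.9950 bits
H(B) = -[(1/2)·log₂(1/2) + (1/2)·log₂(1/2)]
  = 0.5000 + 0.5000
  = 1.0000 bits
H(A,B) = -[(1/6)·log₂(1/6) + (7/24)·log₂(7/24) + (1/3)·log₂(1/3) + (5/24)·log₂(5/24)]
  = 0.4308 + 0.5185 + 0.5283 + 0.4715
  = 1.9491 bits

I(A;B) = H(A) + H(B) - H(A,B)
  = 0.9950 + 1.0000 - 1.9491
  = 0.0459 bits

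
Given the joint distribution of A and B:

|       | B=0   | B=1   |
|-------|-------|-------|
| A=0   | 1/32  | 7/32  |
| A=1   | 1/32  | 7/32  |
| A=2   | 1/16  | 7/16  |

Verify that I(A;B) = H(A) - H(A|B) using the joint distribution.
Left side, from I(A;B) = H(A) + H(B) - H(A,B):
Marginal P(A) (row sums):
  P(A=0) = 1/32 + 7/32 = 1/4
  P(A=1) = 1/32 + 7/32 = 1/4
  P(A=2) = 1/16 + 7/16 = 1/2
Marginal P(B) (column sums):
  P(B=0) = 1/32 + 1/32 + 1/16 = 1/8
  P(B=1) = 7/32 + 7/32 + 7/16 = 7/8

H(A) = -[(1/4)·log₂(1/4) + (1/4)·log₂(1/4) + (1/2)·log₂(1/2)]
  = 0.5000 + 0.5000 + 0.5000
  = 1.5000 bits
H(B) = -[(1/8)·log₂(1/8) + (7/8)·log₂(7/8)]
  = 0.3750 + 0.1686
  = 0.5436 bits
H(A,B) = -[(1/32)·log₂(1/32) + (7/32)·log₂(7/32) + (1/32)·log₂(1/32) + (7/32)·log₂(7/32) + (1/16)·log₂(1/16) + (7/16)·log₂(7/16)]
  = 0.1563 + 0.4796 + 0.1563 + 0.4796 + 0.2500 + 0.5218
  = 2.0436 bits

I(A;B) = H(A) + H(B) - H(A,B)
  = 1.5000 + 0.5436 - 2.0436
  = 0.0000 bits

Right side, with H(A|B) computed directly from the conditional probabilities:
H(A|B) = -Σ P(A,B)·log₂ P(A|B), where P(A|B) = P(A,B) / P(B)
  (A=0,B=0): P(A|B) = (1/32)/(1/8) = 1/4;  -(1/32)·log₂(1/4) = 0.0625
  (A=0,B=1): P(A|B) = (7/32)/(7/8) = 1/4;  -(7/32)·log₂(1/4) = 0.4375
  (A=1,B=0): P(A|B) = (1/32)/(1/8) = 1/4;  -(1/32)·log₂(1/4) = 0.0625
  (A=1,B=1): P(A|B) = (7/32)/(7/8) = 1/4;  -(7/32)·log₂(1/4) = 0.4375
  (A=2,B=0): P(A|B) = (1/16)/(1/8) = 1/2;  -(1/16)·log₂(1/2) = 0.0625
  (A=2,B=1): P(A|B) = (7/16)/(7/8) = 1/2;  -(7/16)·log₂(1/2) = 0.4375
H(A|B) = 0.0625 + 0.4375 + 0.0625 + 0.4375 + 0.0625 + 0.4375
  = 1.5000 bits
H(A) - H(A|B) = 1.5000 - 1.5000 = 0.0000 bits

Both sides equal 0.0000 bits, so I(A;B) = H(A) - H(A|B) ✓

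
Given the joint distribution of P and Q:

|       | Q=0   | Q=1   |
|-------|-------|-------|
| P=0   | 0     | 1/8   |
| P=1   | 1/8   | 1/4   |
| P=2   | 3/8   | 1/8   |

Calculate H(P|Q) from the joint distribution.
Marginal P(Q) (column sums):
  P(Q=0) = 0 + 1/8 + 3/8 = 1/2
  P(Q=1) = 1/8 + 1/4 + 1/8 = 1/2

H(P|Q) = -Σ P(P,Q)·log₂ P(P|Q), where P(P|Q) = P(P,Q) / P(Q)
  (cells with P(P,Q) = 0 contribute 0)
  (P=0,Q=1): P(P|Q) = (1/8)/(1/2) = 1/4;  -(1/8)·log₂(1/4) = 0.2500
  (P=1,Q=0): P(P|Q) = (1/8)/(1/2) = 1/4;  -(1/8)·log₂(1/4) = 0.2500
  (P=1,Q=1): P(P|Q) = (1/4)/(1/2) = 1/2;  -(1/4)·log₂(1/2) = 0.2500
  (P=2,Q=0): P(P|Q) = (3/8)/(1/2) = 3/4;  -(3/8)·log₂(3/4) = 0.1556
  (P=2,Q=1): P(P|Q) = (1/8)/(1/2) = 1/4;  -(1/8)·log₂(1/4) = 0.2500
H(P|Q) = 0.2500 + 0.2500 + 0.2500 + 0.1556 + 0.2500
  = 1.1556 bits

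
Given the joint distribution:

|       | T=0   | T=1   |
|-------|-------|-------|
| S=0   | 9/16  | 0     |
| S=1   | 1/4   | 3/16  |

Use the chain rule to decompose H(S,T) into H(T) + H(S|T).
By the chain rule: H(S,T) = H(T) + H(S|T)

Marginal P(T) (column sums):
  P(T=0) = 9/16 + 1/4 = 13/16
  P(T=1) = 0 + 3/16 = 3/16
H(T) = -[(13/16)·log₂(13/16) + (3/16)·log₂(3/16)]
  = 0.2434 + 0.4528
  = 0.6962 bits
H(S|T) = -Σ P(S,T)·log₂ P(S|T), where P(S|T) = P(S,T) / P(T)
  (cells with P(S,T) = 0 contribute 0)
  (S=0,T=0): P(S|T) = (9/16)/(13/16) = 9/13;  -(9/16)·log₂(9/13) = 0.2984
  (S=1,T=0): P(S|T) = (1/4)/(13/16) = 4/13;  -(1/4)·log₂(4/13) = 0.4251
  (S=1,T=1): P(S|T) = (3/16)/(3/16) = 1;  -(3/16)·log₂(1) = 0.0000
H(S|T) = 0.2984 + 0.4251 + 0.0000
  = 0.7235 bits

H(S,T) = H(T) + H(S|T) = 0.6962 + 0.7235 = 1.4197 bits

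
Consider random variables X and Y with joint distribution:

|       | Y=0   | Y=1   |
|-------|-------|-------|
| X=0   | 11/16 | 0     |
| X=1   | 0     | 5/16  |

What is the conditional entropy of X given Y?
Marginal P(Y) (column sums):
  P(Y=0) = 11/16 + 0 = 11/16
  P(Y=1) = 0 + 5/16 = 5/16

H(X|Y) = -Σ P(X,Y)·log₂ P(X|Y), where P(X|Y) = P(X,Y) / P(Y)
  (cells with P(X,Y) = 0 contribute 0)
  (X=0,Y=0): P(X|Y) = (11/16)/(11/16) = 1;  -(11/16)·log₂(1) = 0.0000
  (X=1,Y=1): P(X|Y) = (5/16)/(5/16) = 1;  -(5/16)·log₂(1) = 0.0000
H(X|Y) = 0.0000 + 0.0000
  = 0.0000 bits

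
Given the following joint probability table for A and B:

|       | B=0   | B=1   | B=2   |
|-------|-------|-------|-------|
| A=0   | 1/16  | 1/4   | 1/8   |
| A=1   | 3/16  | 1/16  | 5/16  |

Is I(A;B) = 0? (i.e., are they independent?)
Marginal P(A) (row sums):
  P(A=0) = 1/16 + 1/4 + 1/8 = 7/16
  P(A=1) = 3/16 + 1/16 + 5/16 = 9/16
Marginal P(B) (column sums):
  P(B=0) = 1/16 + 3/16 = 1/4
  P(B=1) = 1/4 + 1/16 = 5/16
  P(B=2) = 1/8 + 5/16 = 7/16

A and B are independent iff P(A=i,B=j) = P(A=i)·P(B=j) for every cell.
  P(A=0)·P(B=0) = 7/16 × 1/4 = 7/64, but P(A=0,B=0) = 1/16 ✗

No, A and B are not independent. Quantitatively, I(A;B) > 0:

H(A) = -[(7/16)·log₂(7/16) + (9/16)·log₂(9/16)]
  = 0.5218 + 0.4669
  = 0.9887 bits
H(B) = -[(1/4)·log₂(1/4) + (5/16)·log₂(5/16) + (7/16)·log₂(7/16)]
  = 0.5000 + 0.5244 + 0.5218
  = 1.5462 bits
H(A,B) = -[(1/16)·log₂(1/16) + (1/4)·log₂(1/4) + (1/8)·log₂(1/8) + (3/16)·log₂(3/16) + (1/16)·log₂(1/16) + (5/16)·log₂(5/16)]
  = 0.2500 + 0.5000 + 0.3750 + 0.4528 + 0.2500 + 0.5244
  = 2.3522 bits
I(A;B) = H(A) + H(B) - H(A,B) = 0.9887 + 1.5462 - 2.3522 = 0.1827 bits > 0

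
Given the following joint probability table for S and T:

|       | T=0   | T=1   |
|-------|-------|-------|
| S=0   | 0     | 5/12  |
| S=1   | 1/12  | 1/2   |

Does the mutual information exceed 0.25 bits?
Marginal P(S) (row sums):
  P(S=0) = 0 + 5/12 = 5/12
  P(S=1) = 1/12 + 1/2 = 7/12
Marginal P(T) (column sums):
  P(T=0) = 0 + 1/12 = 1/12
  P(T=1) = 5/12 + 1/2 = 11/12

H(S) = -[(5/12)·log₂(5/12) + (7/12)·log₂(7/12)]
  = 0.5263 + 0.4536
  = 0.9799 bits
H(T) = -[(1/12)·log₂(1/12) + (11/12)·log₂(11/12)]
  = 0.2987 + 0.1151
  = 0.4138 bits
H(S,T) = -[(5/12)·log₂(5/12) + (1/12)·log₂(1/12) + (1/2)·log₂(1/2)]
  = 0.5263 + 0.2987 + 0.5000
  = 1.3250 bits

I(S;T) = H(S) + H(T) - H(S,T)
  = 0.9799 + 0.4138 - 1.3250
  = 0.0687 bits

No. I(S;T) = 0.0687 bits, which is ≤ 0.25 bits.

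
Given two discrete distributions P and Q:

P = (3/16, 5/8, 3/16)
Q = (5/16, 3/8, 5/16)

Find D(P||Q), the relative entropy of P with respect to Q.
D(P||Q) = Σ P(i) log₂(P(i)/Q(i))
  i=0: (3/16) × log₂((3/16)/(5/16)) = (3/16) × log₂(3/5) = -0.1382
  i=1: (5/8) × log₂((5/8)/(3/8)) = (5/8) × log₂(5/3) = 0.4606
  i=2: (3/16) × log₂((3/16)/(5/16)) = (3/16) × log₂(3/5) = -0.1382
D(P||Q) = -0.1382 + 0.4606 - 0.1382
  = 0.1842 bits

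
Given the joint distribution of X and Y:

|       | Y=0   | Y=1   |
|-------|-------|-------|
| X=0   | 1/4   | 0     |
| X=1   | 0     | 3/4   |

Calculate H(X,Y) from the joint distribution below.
H(X,Y) = -Σ P(X,Y) log₂ P(X,Y), summed over the non-zero cells:
H(X,Y) = -[(1/4)·log₂(1/4) + (3/4)·log₂(3/4)]
  = 0.5000 + 0.3113
  = 0.8113 bits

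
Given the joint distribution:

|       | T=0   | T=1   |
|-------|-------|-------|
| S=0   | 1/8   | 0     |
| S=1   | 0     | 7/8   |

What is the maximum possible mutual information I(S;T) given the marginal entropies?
The upper bound on mutual information is I(S;T) ≤ min(H(S), H(T)).

Marginal P(S) (row sums):
  P(S=0) = 1/8 + 0 = 1/8
  P(S=1) = 0 + 7/8 = 7/8
Marginal P(T) (column sums):
  P(T=0) = 1/8 + 0 = 1/8
  P(T=1) = 0 + 7/8 = 7/8

H(S) = -[(1/8)·log₂(1/8) + (7/8)·log₂(7/8)]
  = 0.3750 + 0.1686
  = 0.5436 bits
H(T) = -[(1/8)·log₂(1/8) + (7/8)·log₂(7/8)]
  = 0.3750 + 0.1686
  = 0.5436 bits

Maximum possible I(S;T) = min(0.5436, 0.5436) = 0.5436 bits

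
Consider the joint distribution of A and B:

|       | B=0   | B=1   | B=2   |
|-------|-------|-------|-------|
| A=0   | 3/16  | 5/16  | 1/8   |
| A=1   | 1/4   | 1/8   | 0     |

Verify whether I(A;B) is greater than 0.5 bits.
Marginal P(A) (row sums):
  P(A=0) = 3/16 + 5/16 + 1/8 = 5/8
  P(A=1) = 1/4 + 1/8 + 0 = 3/8
Marginal P(B) (column sums):
  P(B=0) = 3/16 + 1/4 = 7/16
  P(B=1) = 5/16 + 1/8 = 7/16
  P(B=2) = 1/8 + 0 = 1/8

H(A) = -[(5/8)·log₂(5/8) + (3/8)·log₂(3/8)]
  = 0.4238 + 0.5306
  = 0.9544 bits
H(B) = -[(7/16)·log₂(7/16) + (7/16)·log₂(7/16) + (1/8)·log₂(1/8)]
  = 0.5218 + 0.5218 + 0.3750
  = 1.4186 bits
H(A,B) = -[(3/16)·log₂(3/16) + (5/16)·log₂(5/16) + (1/8)·log₂(1/8) + (1/4)·log₂(1/4) + (1/8)·log₂(1/8)]
  = 0.4528 + 0.5244 + 0.3750 + 0.5000 + 0.3750
  = 2.2272 bits

I(A;B) = H(A) + H(B) - H(A,B)
  = 0.9544 + 1.4186 - 2.2272
  = 0.1458 bits

No. I(A;B) = 0.1458 bits, which is ≤ 0.5 bits.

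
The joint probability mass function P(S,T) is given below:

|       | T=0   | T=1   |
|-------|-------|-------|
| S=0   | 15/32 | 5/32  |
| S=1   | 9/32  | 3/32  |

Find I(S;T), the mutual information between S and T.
Marginal P(S) (row sums):
  P(S=0) = 15/32 + 5/32 = 5/8
  P(S=1) = 9/32 + 3/32 = 3/8
Marginal P(T) (column sums):
  P(T=0) = 15/32 + 9/32 = 3/4
  P(T=1) = 5/32 + 3/32 = 1/4

H(S) = -[(5/8)·log₂(5/8) + (3/8)·log₂(3/8)]
  = 0.4238 + 0.5306
  = 0.9544 bits
H(T) = -[(3/4)·log₂(3/4) + (1/4)·log₂(1/4)]
  = 0.3113 + 0.5000
  = 0.8113 bits
H(S,T) = -[(15/32)·log₂(15/32) + (5/32)·log₂(5/32) + (9/32)·log₂(9/32) + (3/32)·log₂(3/32)]
  = 0.5124 + 0.4184 + 0.5147 + 0.3202
  = 1.7657 bits

I(S;T) = H(S) + H(T) - H(S,T)
  = 0.9544 + 0.8113 - 1.7657
  = 0.0000 bits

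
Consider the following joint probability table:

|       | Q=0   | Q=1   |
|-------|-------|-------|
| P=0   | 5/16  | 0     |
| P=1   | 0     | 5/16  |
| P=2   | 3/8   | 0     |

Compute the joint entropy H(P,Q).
H(P,Q) = -Σ P(P,Q) log₂ P(P,Q), summed over the non-zero cells:
H(P,Q) = -[(5/16)·log₂(5/16) + (5/16)·log₂(5/16) + (3/8)·log₂(3/8)]
  = 0.5244 + 0.5244 + 0.5306
  = 1.5794 bits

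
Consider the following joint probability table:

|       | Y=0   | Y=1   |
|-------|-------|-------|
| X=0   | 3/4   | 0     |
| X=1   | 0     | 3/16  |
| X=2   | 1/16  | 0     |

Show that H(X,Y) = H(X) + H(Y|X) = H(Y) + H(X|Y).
Marginal P(X) (row sums):
  P(X=0) = 3/4 + 0 = 3/4
  P(X=1) = 0 + 3/16 = 3/16
  P(X=2) = 1/16 + 0 = 1/16
Marginal P(Y) (column sums):
  P(Y=0) = 3/4 + 0 + 1/16 = 13/16
  P(Y=1) = 0 + 3/16 + 0 = 3/16

Decomposition 1: H(X) + H(Y|X)
H(X) = -[(3/4)·log₂(3/4) + (3/16)·log₂(3/16) + (1/16)·log₂(1/16)]
  = 0.3113 + 0.4528 + 0.2500
  = 1.0141 bits
H(Y|X) = -Σ P(X,Y)·log₂ P(Y|X), where P(Y|X) = P(X,Y) / P(X)
  (cells with P(X,Y) = 0 contribute 0)
  (X=0,Y=0): P(Y|X) = (3/4)/(3/4) = 1;  -(3/4)·log₂(1) = 0.0000
  (X=1,Y=1): P(Y|X) = (3/16)/(3/16) = 1;  -(3/16)·log₂(1) = 0.0000
  (X=2,Y=0): P(Y|X) = (1/16)/(1/16) = 1;  -(1/16)·log₂(1) = 0.0000
H(Y|X) = 0.0000 + 0.0000 + 0.0000
  = 0.0000 bits
H(X) + H(Y|X) = 1.0141 + 0.0000 = 1.0141 bits

Decomposition 2: H(Y) + H(X|Y)
H(Y) = -[(13/16)·log₂(13/16) + (3/16)·log₂(3/16)]
  = 0.2434 + 0.4528
  = 0.6962 bits
H(X|Y) = -Σ P(X,Y)·log₂ P(X|Y), where P(X|Y) = P(X,Y) / P(Y)
  (cells with P(X,Y) = 0 contribute 0)
  (X=0,Y=0): P(X|Y) = (3/4)/(13/16) = 12/13;  -(3/4)·log₂(12/13) = 0.0866
  (X=1,Y=1): P(X|Y) = (3/16)/(3/16) = 1;  -(3/16)·log₂(1) = 0.0000
  (X=2,Y=0): P(X|Y) = (1/16)/(13/16) = 1/13;  -(1/16)·log₂(1/13) = 0.2313
H(X|Y) = 0.0866 + 0.0000 + 0.2313
  = 0.3179 bits
H(Y) + H(X|Y) = 0.6962 + 0.3179 = 1.0141 bits

Direct computation of the joint entropy:
H(X,Y) = -[(3/4)·log₂(3/4) + (3/16)·log₂(3/16) + (1/16)·log₂(1/16)]
  = 0.3113 + 0.4528 + 0.2500
  = 1.0141 bits

All three agree: H(X,Y) = 1.0141 bits ✓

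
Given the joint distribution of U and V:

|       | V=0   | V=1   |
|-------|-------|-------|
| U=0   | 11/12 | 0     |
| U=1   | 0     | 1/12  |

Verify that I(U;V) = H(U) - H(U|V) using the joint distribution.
Left side, from I(U;V) = H(U) + H(V) - H(U,V):
Marginal P(U) (row sums):
  P(U=0) = 11/12 + 0 = 11/12
  P(U=1) = 0 + 1/12 = 1/12
Marginal P(V) (column sums):
  P(V=0) = 11/12 + 0 = 11/12
  P(V=1) = 0 + 1/12 = 1/12

H(U) = -[(11/12)·log₂(11/12) + (1/12)·log₂(1/12)]
  = 0.1151 + 0.2987
  = 0.4138 bits
H(V) = -[(11/12)·log₂(11/12) + (1/12)·log₂(1/12)]
  = 0.1151 + 0.2987
  = 0.4138 bits
H(U,V) = -[(11/12)·log₂(11/12) + (1/12)·log₂(1/12)]
  = 0.1151 + 0.2987
  = 0.4138 bits

I(U;V) = H(U) + H(V) - H(U,V)
  = 0.4138 + 0.4138 - 0.4138
  = 0.4138 bits

Right side, with H(U|V) computed directly from the conditional probabilities:
H(U|V) = -Σ P(U,V)·log₂ P(U|V), where P(U|V) = P(U,V) / P(V)
  (cells with P(U,V) = 0 contribute 0)
  (U=0,V=0): P(U|V) = (11/12)/(11/12) = 1;  -(11/12)·log₂(1) = 0.0000
  (U=1,V=1): P(U|V) = (1/12)/(1/12) = 1;  -(1/12)·log₂(1) = 0.0000
H(U|V) = 0.0000 + 0.0000
  = 0.0000 bits
H(U) - H(U|V) = 0.4138 - 0.0000 = 0.4138 bits

Both sides equal 0.4138 bits, so I(U;V) = H(U) - H(U|V) ✓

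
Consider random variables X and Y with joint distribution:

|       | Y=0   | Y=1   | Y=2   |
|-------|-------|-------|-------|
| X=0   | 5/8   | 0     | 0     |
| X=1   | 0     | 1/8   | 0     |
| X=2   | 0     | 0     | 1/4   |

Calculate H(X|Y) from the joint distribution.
Marginal P(Y) (column sums):
  P(Y=0) = 5/8 + 0 + 0 = 5/8
  P(Y=1) = 0 + 1/8 + 0 = 1/8
  P(Y=2) = 0 + 0 + 1/4 = 1/4

H(X|Y) = -Σ P(X,Y)·log₂ P(X|Y), where P(X|Y) = P(X,Y) / P(Y)
  (cells with P(X,Y) = 0 contribute 0)
  (X=0,Y=0): P(X|Y) = (5/8)/(5/8) = 1;  -(5/8)·log₂(1) = 0.0000
  (X=1,Y=1): P(X|Y) = (1/8)/(1/8) = 1;  -(1/8)·log₂(1) = 0.0000
  (X=2,Y=2): P(X|Y) = (1/4)/(1/4) = 1;  -(1/4)·log₂(1) = 0.0000
H(X|Y) = 0.0000 + 0.0000 + 0.0000
  = 0.0000 bits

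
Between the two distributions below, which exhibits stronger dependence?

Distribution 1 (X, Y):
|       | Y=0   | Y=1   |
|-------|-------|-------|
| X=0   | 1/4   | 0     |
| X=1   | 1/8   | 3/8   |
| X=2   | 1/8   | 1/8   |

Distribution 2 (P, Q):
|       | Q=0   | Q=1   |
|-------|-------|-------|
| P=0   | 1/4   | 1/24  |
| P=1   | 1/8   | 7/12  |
Distribution 1 (X, Y):
Marginal P(X) (row sums):
  P(X=0) = 1/4 + 0 = 1/4
  P(X=1) = 1/8 + 3/8 = 1/2
  P(X=2) = 1/8 + 1/8 = 1/4
Marginal P(Y) (column sums):
  P(Y=0) = 1/4 + 1/8 + 1/8 = 1/2
  P(Y=1) = 0 + 3/8 + 1/8 = 1/2

H(X) = -[(1/4)·log₂(1/4) + (1/2)·log₂(1/2) + (1/4)·log₂(1/4)]
  = 0.5000 + 0.5000 + 0.5000
  = 1.5000 bits
H(Y) = -[(1/2)·log₂(1/2) + (1/2)·log₂(1/2)]
  = 0.5000 + 0.5000
  = 1.0000 bits
H(X,Y) = -[(1/4)·log₂(1/4) + (1/8)·log₂(1/8) + (3/8)·log₂(3/8) + (1/8)·log₂(1/8) + (1/8)·log₂(1/8)]
  = 0.5000 + 0.3750 + 0.5306 + 0.3750 + 0.3750
  = 2.1556 bits

I(X;Y) = H(X) + H(Y) - H(X,Y)
  = 1.5000 + 1.0000 - 2.1556
  = 0.3444 bits

Distribution 2 (P, Q):
Marginal P(P) (row sums):
  P(P=0) = 1/4 + 1/24 = 7/24
  P(P=1) = 1/8 + 7/12 = 17/24
Marginal P(Q) (column sums):
  P(Q=0) = 1/4 + 1/8 = 3/8
  P(Q=1) = 1/24 + 7/12 = 5/8

H(P) = -[(7/24)·log₂(7/24) + (17/24)·log₂(17/24)]
  = 0.5185 + 0.3524
  = 0.8709 bits
H(Q) = -[(3/8)·log₂(3/8) + (5/8)·log₂(5/8)]
  = 0.5306 + 0.4238
  = 0.9544 bits
H(P,Q) = -[(1/4)·log₂(1/4) + (1/24)·log₂(1/24) + (1/8)·log₂(1/8) + (7/12)·log₂(7/12)]
  = 0.5000 + 0.1910 + 0.3750 + 0.4536
  = 1.5196 bits

I(P;Q) = H(P) + H(Q) - H(P,Q)
  = 0.8709 + 0.9544 - 1.5196
  = 0.3057 bits

I(X;Y) = 0.3444 bits > I(P;Q) = 0.3057 bits, so (X, Y) has the higher mutual information (stronger dependence).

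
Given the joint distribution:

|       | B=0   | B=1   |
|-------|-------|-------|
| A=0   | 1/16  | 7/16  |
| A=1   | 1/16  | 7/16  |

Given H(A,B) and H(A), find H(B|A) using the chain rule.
From the chain rule: H(A,B) = H(A) + H(B|A)
Therefore: H(B|A) = H(A,B) - H(A)

H(A,B) = -[(1/16)·log₂(1/16) + (7/16)·log₂(7/16) + (1/16)·log₂(1/16) + (7/16)·log₂(7/16)]
  = 0.2500 + 0.5218 + 0.2500 + 0.5218
  = 1.5436 bits
Marginal P(A) (row sums):
  P(A=0) = 1/16 + 7/16 = 1/2
  P(A=1) = 1/16 + 7/16 = 1/2
H(A) = -[(1/2)·log₂(1/2) + (1/2)·log₂(1/2)]
  = 0.5000 + 0.5000
  = 1.0000 bits

H(B|A) = 1.5436 - 1.0000 = 0.5436 bits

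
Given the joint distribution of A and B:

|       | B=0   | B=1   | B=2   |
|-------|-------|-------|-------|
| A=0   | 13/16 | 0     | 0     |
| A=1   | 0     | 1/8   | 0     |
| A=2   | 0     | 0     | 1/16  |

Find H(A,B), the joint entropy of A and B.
H(A,B) = -Σ P(A,B) log₂ P(A,B), summed over the non-zero cells:
H(A,B) = -[(13/16)·log₂(13/16) + (1/8)·log₂(1/8) + (1/16)·log₂(1/16)]
  = 0.2434 + 0.3750 + 0.2500
  = 0.8684 bits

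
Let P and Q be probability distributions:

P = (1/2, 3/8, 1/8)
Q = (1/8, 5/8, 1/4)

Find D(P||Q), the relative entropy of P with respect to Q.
D(P||Q) = Σ P(i) log₂(P(i)/Q(i))
  i=0: (1/2) × log₂((1/2)/(1/8)) = (1/2) × log₂(4) = 1.0000
  i=1: (3/8) × log₂((3/8)/(5/8)) = (3/8) × log₂(3/5) = -0.2764
  i=2: (1/8) × log₂((1/8)/(1/4)) = (1/8) × log₂(1/2) = -0.1250
D(P||Q) = 1.0000 - 0.2764 - 0.1250
  = 0.5986 bits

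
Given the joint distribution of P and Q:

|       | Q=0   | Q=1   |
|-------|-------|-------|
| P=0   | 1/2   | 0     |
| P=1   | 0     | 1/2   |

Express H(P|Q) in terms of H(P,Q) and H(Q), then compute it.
H(P|Q) = H(P,Q) - H(Q)

Marginal P(Q) (column sums):
  P(Q=0) = 1/2 + 0 = 1/2
  P(Q=1) = 0 + 1/2 = 1/2

H(P,Q) = -[(1/2)·log₂(1/2) + (1/2)·log₂(1/2)]
  = 0.5000 + 0.5000
  = 1.0000 bits
H(Q) = -[(1/2)·log₂(1/2) + (1/2)·log₂(1/2)]
  = 0.5000 + 0.5000
  = 1.0000 bits

H(P|Q) = 1.0000 - 1.0000 = 0.0000 bits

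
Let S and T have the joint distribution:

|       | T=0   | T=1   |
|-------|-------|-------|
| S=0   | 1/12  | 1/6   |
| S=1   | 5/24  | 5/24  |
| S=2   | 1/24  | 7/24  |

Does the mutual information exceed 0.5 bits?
Marginal P(S) (row sums):
  P(S=0) = 1/12 + 1/6 = 1/4
  P(S=1) = 5/24 + 5/24 = 5/12
  P(S=2) = 1/24 + 7/24 = 1/3
Marginal P(T) (column sums):
  P(T=0) = 1/12 + 5/24 + 1/24 = 1/3
  P(T=1) = 1/6 + 5/24 + 7/24 = 2/3

H(S) = -[(1/4)·log₂(1/4) + (5/12)·log₂(5/12) + (1/3)·log₂(1/3)]
  = 0.5000 + 0.5263 + 0.5283
  = 1.5546 bits
H(T) = -[(1/3)·log₂(1/3) + (2/3)·log₂(2/3)]
  = 0.5283 + 0.3900
  = 0.9183 bits
H(S,T) = -[(1/12)·log₂(1/12) + (1/6)·log₂(1/6) + (5/24)·log₂(5/24) + (5/24)·log₂(5/24) + (1/24)·log₂(1/24) + (7/24)·log₂(7/24)]
  = 0.2987 + 0.4308 + 0.4715 + 0.4715 + 0.1910 + 0.5185
  = 2.3820 bits

I(S;T) = H(S) + H(T) - H(S,T)
  = 1.5546 + 0.9183 - 2.3820
  = 0.0909 bits

No. I(S;T) = 0.0909 bits, which is ≤ 0.5 bits.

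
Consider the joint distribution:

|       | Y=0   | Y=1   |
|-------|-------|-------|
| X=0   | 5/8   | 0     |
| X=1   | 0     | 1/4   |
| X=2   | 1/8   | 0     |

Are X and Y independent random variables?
Marginal P(X) (row sums):
  P(X=0) = 5/8 + 0 = 5/8
  P(X=1) = 0 + 1/4 = 1/4
  P(X=2) = 1/8 + 0 = 1/8
Marginal P(Y) (column sums):
  P(Y=0) = 5/8 + 0 + 1/8 = 3/4
  P(Y=1) = 0 + 1/4 + 0 = 1/4

X and Y are independent iff P(X=i,Y=j) = P(X=i)·P(Y=j) for every cell.
  P(X=0)·P(Y=0) = 5/8 × 3/4 = 15/32, but P(X=0,Y=0) = 5/8 ✗

No, X and Y are not independent. Quantitatively, I(X;Y) > 0:

H(X) = -[(5/8)·log₂(5/8) + (1/4)·log₂(1/4) + (1/8)·log₂(1/8)]
  = 0.4238 + 0.5000 + 0.3750
  = 1.2988 bits
H(Y) = -[(3/4)·log₂(3/4) + (1/4)·log₂(1/4)]
  = 0.3113 + 0.5000
  = 0.8113 bits
H(X,Y) = -[(5/8)·log₂(5/8) + (1/4)·log₂(1/4) + (1/8)·log₂(1/8)]
  = 0.4238 + 0.5000 + 0.3750
  = 1.2988 bits
I(X;Y) = H(X) + H(Y) - H(X,Y) = 1.2988 + 0.8113 - 1.2988 = 0.8113 bits > 0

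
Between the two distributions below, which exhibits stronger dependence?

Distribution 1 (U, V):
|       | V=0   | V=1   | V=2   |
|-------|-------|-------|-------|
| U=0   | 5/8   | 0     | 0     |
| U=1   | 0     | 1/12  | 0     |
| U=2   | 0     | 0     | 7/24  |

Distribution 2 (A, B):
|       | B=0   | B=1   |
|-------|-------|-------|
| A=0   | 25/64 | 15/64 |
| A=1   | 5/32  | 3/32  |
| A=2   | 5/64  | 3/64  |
Distribution 1 (U, V):
Marginal P(U) (row sums):
  P(U=0) = 5/8 + 0 + 0 = 5/8
  P(U=1) = 0 + 1/12 + 0 = 1/12
  P(U=2) = 0 + 0 + 7/24 = 7/24
Marginal P(V) (column sums):
  P(V=0) = 5/8 + 0 + 0 = 5/8
  P(V=1) = 0 + 1/12 + 0 = 1/12
  P(V=2) = 0 + 0 + 7/24 = 7/24

H(U) = -[(5/8)·log₂(5/8) + (1/12)·log₂(1/12) + (7/24)·log₂(7/24)]
  = 0.4238 + 0.2987 + 0.5185
  = 1.2410 bits
H(V) = -[(5/8)·log₂(5/8) + (1/12)·log₂(1/12) + (7/24)·log₂(7/24)]
  = 0.4238 + 0.2987 + 0.5185
  = 1.2410 bits
H(U,V) = -[(5/8)·log₂(5/8) + (1/12)·log₂(1/12) + (7/24)·log₂(7/24)]
  = 0.4238 + 0.2987 + 0.5185
  = 1.2410 bits

I(U;V) = H(U) + H(V) - H(U,V)
  = 1.2410 + 1.2410 - 1.2410
  = 1.2410 bits

Distribution 2 (A, B):
Marginal P(A) (row sums):
  P(A=0) = 25/64 + 15/64 = 5/8
  P(A=1) = 5/32 + 3/32 = 1/4
  P(A=2) = 5/64 + 3/64 = 1/8
Marginal P(B) (column sums):
  P(B=0) = 25/64 + 5/32 + 5/64 = 5/8
  P(B=1) = 15/64 + 3/32 + 3/64 = 3/8

H(A) = -[(5/8)·log₂(5/8) + (1/4)·log₂(1/4) + (1/8)·log₂(1/8)]
  = 0.4238 + 0.5000 + 0.3750
  = 1.2988 bits
H(B) = -[(5/8)·log₂(5/8) + (3/8)·log₂(3/8)]
  = 0.4238 + 0.5306
  = 0.9544 bits
H(A,B) = -[(25/64)·log₂(25/64) + (15/64)·log₂(15/64) + (5/32)·log₂(5/32) + (3/32)·log₂(3/32) + (5/64)·log₂(5/64) + (3/64)·log₂(3/64)]
  = 0.5297 + 0.4906 + 0.4184 + 0.3202 + 0.2873 + 0.2070
  = 2.2532 bits

I(A;B) = H(A) + H(B) - H(A,B)
  = 1.2988 + 0.9544 - 2.2532
  = 0.0000 bits

I(U;V) = 1.2410 bits > I(A;B) = 0.0000 bits, so (U, V) has the higher mutual information (stronger dependence).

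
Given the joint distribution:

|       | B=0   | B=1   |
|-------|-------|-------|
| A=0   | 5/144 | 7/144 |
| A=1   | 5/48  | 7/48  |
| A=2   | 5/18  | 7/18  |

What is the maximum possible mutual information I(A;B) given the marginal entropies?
The upper bound on mutual information is I(A;B) ≤ min(H(A), H(B)).

Marginal P(A) (row sums):
  P(A=0) = 5/144 + 7/144 = 1/12
  P(A=1) = 5/48 + 7/48 = 1/4
  P(A=2) = 5/18 + 7/18 = 2/3
Marginal P(B) (column sums):
  P(B=0) = 5/144 + 5/48 + 5/18 = 5/12
  P(B=1) = 7/144 + 7/48 + 7/18 = 7/12

H(A) = -[(1/12)·log₂(1/12) + (1/4)·log₂(1/4) + (2/3)·log₂(2/3)]
  = 0.2987 + 0.5000 + 0.3900
  = 1.1887 bits
H(B) = -[(5/12)·log₂(5/12) + (7/12)·log₂(7/12)]
  = 0.5263 + 0.4536
  = 0.9799 bits

Maximum possible I(A;B) = min(1.1887, 0.9799) = 0.9799 bits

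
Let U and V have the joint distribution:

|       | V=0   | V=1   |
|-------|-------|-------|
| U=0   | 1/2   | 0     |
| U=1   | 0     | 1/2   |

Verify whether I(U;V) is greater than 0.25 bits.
Marginal P(U) (row sums):
  P(U=0) = 1/2 + 0 = 1/2
  P(U=1) = 0 + 1/2 = 1/2
Marginal P(V) (column sums):
  P(V=0) = 1/2 + 0 = 1/2
  P(V=1) = 0 + 1/2 = 1/2

H(U) = -[(1/2)·log₂(1/2) + (1/2)·log₂(1/2)]
  = 0.5000 + 0.5000
  = 1.0000 bits
H(V) = -[(1/2)·log₂(1/2) + (1/2)·log₂(1/2)]
  = 0.5000 + 0.5000
  = 1.0000 bits
H(U,V) = -[(1/2)·log₂(1/2) + (1/2)·log₂(1/2)]
  = 0.5000 + 0.5000
  = 1.0000 bits

I(U;V) = H(U) + H(V) - H(U,V)
  = 1.0000 + 1.0000 - 1.0000
  = 1.0000 bits

Yes. I(U;V) = 1.0000 bits, which is > 0.25 bits.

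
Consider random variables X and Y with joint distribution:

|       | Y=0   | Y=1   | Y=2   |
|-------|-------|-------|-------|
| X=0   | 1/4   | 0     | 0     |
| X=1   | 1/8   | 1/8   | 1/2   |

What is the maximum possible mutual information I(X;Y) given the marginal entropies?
The upper bound on mutual information is I(X;Y) ≤ min(H(X), H(Y)).

Marginal P(X) (row sums):
  P(X=0) = 1/4 + 0 + 0 = 1/4
  P(X=1) = 1/8 + 1/8 + 1/2 = 3/4
Marginal P(Y) (column sums):
  P(Y=0) = 1/4 + 1/8 = 3/8
  P(Y=1) = 0 + 1/8 = 1/8
  P(Y=2) = 0 + 1/2 = 1/2

H(X) = -[(1/4)·log₂(1/4) + (3/4)·log₂(3/4)]
  = 0.5000 + 0.3113
  = 0.8113 bits
H(Y) = -[(3/8)·log₂(3/8) + (1/8)·log₂(1/8) + (1/2)·log₂(1/2)]
  = 0.5306 + 0.3750 + 0.5000
  = 1.4056 bits

Maximum possible I(X;Y) = min(0.8113, 1.4056) = 0.8113 bits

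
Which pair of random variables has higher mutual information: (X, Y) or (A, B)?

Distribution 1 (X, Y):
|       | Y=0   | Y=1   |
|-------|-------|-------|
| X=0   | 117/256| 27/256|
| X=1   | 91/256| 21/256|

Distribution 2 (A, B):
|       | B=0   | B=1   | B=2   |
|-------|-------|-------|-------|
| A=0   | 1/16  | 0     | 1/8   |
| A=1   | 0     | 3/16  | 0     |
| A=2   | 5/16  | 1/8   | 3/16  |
Distribution 1 (X, Y):
Marginal P(X) (row sums):
  P(X=0) = 117/256 + 27/256 = 9/16
  P(X=1) = 91/256 + 21/256 = 7/16
Marginal P(Y) (column sums):
  P(Y=0) = 117/256 + 91/256 = 13/16
  P(Y=1) = 27/256 + 21/256 = 3/16

H(X) = -[(9/16)·log₂(9/16) + (7/16)·log₂(7/16)]
  = 0.4669 + 0.5218
  = 0.9887 bits
H(Y) = -[(13/16)·log₂(13/16) + (3/16)·log₂(3/16)]
  = 0.2434 + 0.4528
  = 0.6962 bits
H(X,Y) = -[(117/256)·log₂(117/256) + (27/256)·log₂(27/256) + (91/256)·log₂(91/256) + (21/256)·log₂(21/256)]
  = 0.5163 + 0.3423 + 0.5304 + 0.2959
  = 1.6849 bits

I(X;Y) = H(X) + H(Y) - H(X,Y)
  = 0.9887 + 0.6962 - 1.6849
  = 0.0000 bits

Distribution 2 (A, B):
Marginal P(A) (row sums):
  P(A=0) = 1/16 + 0 + 1/8 = 3/16
  P(A=1) = 0 + 3/16 + 0 = 3/16
  P(A=2) = 5/16 + 1/8 + 3/16 = 5/8
Marginal P(B) (column sums):
  P(B=0) = 1/16 + 0 + 5/16 = 3/8
  P(B=1) = 0 + 3/16 + 1/8 = 5/16
  P(B=2) = 1/8 + 0 + 3/16 = 5/16

H(A) = -[(3/16)·log₂(3/16) + (3/16)·log₂(3/16) + (5/8)·log₂(5/8)]
  = 0.4528 + 0.4528 + 0.4238
  = 1.3294 bits
H(B) = -[(3/8)·log₂(3/8) + (5/16)·log₂(5/16) + (5/16)·log₂(5/16)]
  = 0.5306 + 0.5244 + 0.5244
  = 1.5794 bits
H(A,B) = -[(1/16)·log₂(1/16) + (1/8)·log₂(1/8) + (3/16)·log₂(3/16) + (5/16)·log₂(5/16) + (1/8)·log₂(1/8) + (3/16)·log₂(3/16)]
  = 0.2500 + 0.3750 + 0.4528 + 0.5244 + 0.3750 + 0.4528
  = 2.4300 bits

I(A;B) = H(A) + H(B) - H(A,B)
  = 1.3294 + 1.5794 - 2.4300
  = 0.4788 bits

I(A;B) = 0.4788 bits > I(X;Y) = 0.0000 bits, so (A, B) has the higher mutual information (stronger dependence).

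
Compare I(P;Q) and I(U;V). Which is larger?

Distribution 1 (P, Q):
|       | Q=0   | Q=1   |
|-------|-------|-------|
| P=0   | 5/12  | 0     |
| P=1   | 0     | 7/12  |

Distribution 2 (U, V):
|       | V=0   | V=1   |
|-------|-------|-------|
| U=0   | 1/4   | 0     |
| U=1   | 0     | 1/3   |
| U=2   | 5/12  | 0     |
Distribution 1 (P, Q):
Marginal P(P) (row sums):
  P(P=0) = 5/12 + 0 = 5/12
  P(P=1) = 0 + 7/12 = 7/12
Marginal P(Q) (column sums):
  P(Q=0) = 5/12 + 0 = 5/12
  P(Q=1) = 0 + 7/12 = 7/12

H(P) = -[(5/12)·log₂(5/12) + (7/12)·log₂(7/12)]
  = 0.5263 + 0.4536
  = 0.9799 bits
H(Q) = -[(5/12)·log₂(5/12) + (7/12)·log₂(7/12)]
  = 0.5263 + 0.4536
  = 0.9799 bits
H(P,Q) = -[(5/12)·log₂(5/12) + (7/12)·log₂(7/12)]
  = 0.5263 + 0.4536
  = 0.9799 bits

I(P;Q) = H(P) + H(Q) - H(P,Q)
  = 0.9799 + 0.9799 - 0.9799
  = 0.9799 bits

Distribution 2 (U, V):
Marginal P(U) (row sums):
  P(U=0) = 1/4 + 0 = 1/4
  P(U=1) = 0 + 1/3 = 1/3
  P(U=2) = 5/12 + 0 = 5/12
Marginal P(V) (column sums):
  P(V=0) = 1/4 + 0 + 5/12 = 2/3
  P(V=1) = 0 + 1/3 + 0 = 1/3

H(U) = -[(1/4)·log₂(1/4) + (1/3)·log₂(1/3) + (5/12)·log₂(5/12)]
  = 0.5000 + 0.5283 + 0.5263
  = 1.5546 bits
H(V) = -[(2/3)·log₂(2/3) + (1/3)·log₂(1/3)]
  = 0.3900 + 0.5283
  = 0.9183 bits
H(U,V) = -[(1/4)·log₂(1/4) + (1/3)·log₂(1/3) + (5/12)·log₂(5/12)]
  = 0.5000 + 0.5283 + 0.5263
  = 1.5546 bits

I(U;V) = H(U) + H(V) - H(U,V)
  = 1.5546 + 0.9183 - 1.5546
  = 0.9183 bits

I(P;Q) = 0.9799 bits > I(U;V) = 0.9183 bits, so (P, Q) has the higher mutual information (stronger dependence).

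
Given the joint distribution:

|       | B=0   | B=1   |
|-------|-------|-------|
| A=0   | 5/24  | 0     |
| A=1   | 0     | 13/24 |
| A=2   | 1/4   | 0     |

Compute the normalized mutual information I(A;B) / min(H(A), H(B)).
Marginal P(A) (row sums):
  P(A=0) = 5/24 + 0 = 5/24
  P(A=1) = 0 + 13/24 = 13/24
  P(A=2) = 1/4 + 0 = 1/4
Marginal P(B) (column sums):
  P(B=0) = 5/24 + 0 + 1/4 = 11/24
  P(B=1) = 0 + 13/24 + 0 = 13/24

H(A) = -[(5/24)·log₂(5/24) + (13/24)·log₂(13/24) + (1/4)·log₂(1/4)]
  = 0.4715 + 0.4791 + 0.5000
  = 1.4506 bits
H(B) = -[(11/24)·log₂(11/24) + (13/24)·log₂(13/24)]
  = 0.5159 + 0.4791
  = 0.9950 bits
H(A,B) = -[(5/24)·log₂(5/24) + (13/24)·log₂(13/24) + (1/4)·log₂(1/4)]
  = 0.4715 + 0.4791 + 0.5000
  = 1.4506 bits

I(A;B) = H(A) + H(B) - H(A,B)
  = 1.4506 + 0.9950 - 1.4506
  = 0.9950 bits

min(H(A), H(B)) = min(1.4506, 0.9950) = 0.9950 bits
Normalized MI = 0.9950 / 0.9950 = 1.0000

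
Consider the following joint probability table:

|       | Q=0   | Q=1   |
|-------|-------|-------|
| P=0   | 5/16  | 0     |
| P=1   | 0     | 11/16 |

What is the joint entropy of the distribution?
H(P,Q) = -Σ P(P,Q) log₂ P(P,Q), summed over the non-zero cells:
H(P,Q) = -[(5/16)·log₂(5/16) + (11/16)·log₂(11/16)]
  = 0.5244 + 0.3716
  = 0.8960 bits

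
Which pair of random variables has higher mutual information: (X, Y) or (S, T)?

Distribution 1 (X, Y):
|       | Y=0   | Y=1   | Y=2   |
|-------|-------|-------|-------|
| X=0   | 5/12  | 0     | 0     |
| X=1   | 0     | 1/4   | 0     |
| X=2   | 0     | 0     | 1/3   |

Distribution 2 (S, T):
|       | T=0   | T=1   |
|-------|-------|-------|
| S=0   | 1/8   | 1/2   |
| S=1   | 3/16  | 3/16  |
Distribution 1 (X, Y):
Marginal P(X) (row sums):
  P(X=0) = 5/12 + 0 + 0 = 5/12
  P(X=1) = 0 + 1/4 + 0 = 1/4
  P(X=2) = 0 + 0 + 1/3 = 1/3
Marginal P(Y) (column sums):
  P(Y=0) = 5/12 + 0 + 0 = 5/12
  P(Y=1) = 0 + 1/4 + 0 = 1/4
  P(Y=2) = 0 + 0 + 1/3 = 1/3

H(X) = -[(5/12)·log₂(5/12) + (1/4)·log₂(1/4) + (1/3)·log₂(1/3)]
  = 0.5263 + 0.5000 + 0.5283
  = 1.5546 bits
H(Y) = -[(5/12)·log₂(5/12) + (1/4)·log₂(1/4) + (1/3)·log₂(1/3)]
  = 0.5263 + 0.5000 + 0.5283
  = 1.5546 bits
H(X,Y) = -[(5/12)·log₂(5/12) + (1/4)·log₂(1/4) + (1/3)·log₂(1/3)]
  = 0.5263 + 0.5000 + 0.5283
  = 1.5546 bits

I(X;Y) = H(X) + H(Y) - H(X,Y)
  = 1.5546 + 1.5546 - 1.5546
  = 1.5546 bits

Distribution 2 (S, T):
Marginal P(S) (row sums):
  P(S=0) = 1/8 + 1/2 = 5/8
  P(S=1) = 3/16 + 3/16 = 3/8
Marginal P(T) (column sums):
  P(T=0) = 1/8 + 3/16 = 5/16
  P(T=1) = 1/2 + 3/16 = 11/16

H(S) = -[(5/8)·log₂(5/8) + (3/8)·log₂(3/8)]
  = 0.4238 + 0.5306
  = 0.9544 bits
H(T) = -[(5/16)·log₂(5/16) + (11/16)·log₂(11/16)]
  = 0.5244 + 0.3716
  = 0.8960 bits
H(S,T) = -[(1/8)·log₂(1/8) + (1/2)·log₂(1/2) + (3/16)·log₂(3/16) + (3/16)·log₂(3/16)]
  = 0.3750 + 0.5000 + 0.4528 + 0.4528
  = 1.7806 bits

I(S;T) = H(S) + H(T) - H(S,T)
  = 0.9544 + 0.8960 - 1.7806
  = 0.0698 bits

I(X;Y) = 1.5546 bits > I(S;T) = 0.0698 bits, so (X, Y) has the higher mutual information (stronger dependence).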